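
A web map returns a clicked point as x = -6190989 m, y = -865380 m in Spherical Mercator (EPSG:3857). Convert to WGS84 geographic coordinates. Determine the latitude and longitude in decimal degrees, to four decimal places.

lat -7.7501°, lon -55.6146°

R = 6378137 m. λ = x/R = -55.61460043°.
φ = 2·arctan(exp(y/R)) − 90° = 2·arctan(0.87312) − 90° = -7.75009878°.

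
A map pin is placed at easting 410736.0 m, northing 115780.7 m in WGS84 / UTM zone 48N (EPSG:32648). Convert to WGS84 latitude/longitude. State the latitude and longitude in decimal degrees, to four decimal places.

lat 1.0474°, lon 104.1977°

Zone 48N: λ₀ = 105°, k₀ = 0.9996, false easting 500000 m.
Meridian distance M = (N − FN)/k₀ = 115827.0 m.
Inverse transverse Mercator on WGS84 gives φ = 1.04739978°, λ = 104.19770019°.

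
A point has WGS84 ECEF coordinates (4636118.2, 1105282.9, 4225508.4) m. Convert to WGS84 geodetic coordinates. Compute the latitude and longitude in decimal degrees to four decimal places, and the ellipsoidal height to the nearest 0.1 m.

λ = atan2(Y, X) = 13.40939937°; p = √(X²+Y²) = 4766051.0 m.
Bowring's method on WGS84 (a = 6378137 m, b = 6356752.314 m) gives φ = 41.75080005°, h = 772.156 m.

lat 41.7508°, lon 13.4094°, h 772.2 m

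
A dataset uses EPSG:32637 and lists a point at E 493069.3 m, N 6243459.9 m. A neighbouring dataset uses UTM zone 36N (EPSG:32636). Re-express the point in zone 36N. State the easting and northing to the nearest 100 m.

E 863800 m, N 6259000 m

UTM 37N → geographic: φ = 56.33580015°, λ = 38.88789981°.
UTM 36N (λ₀ = 33°) forward: E = 863777.516 m, N = 6259033.378 m.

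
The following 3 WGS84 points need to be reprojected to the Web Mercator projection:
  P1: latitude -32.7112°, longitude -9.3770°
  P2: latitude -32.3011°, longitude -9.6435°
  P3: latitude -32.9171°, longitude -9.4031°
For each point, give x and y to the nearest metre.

P1: x -1043843 m, y -3857033 m; P2: x -1073510 m, y -3802900 m; P3: x -1046748 m, y -3884306 m

Web Mercator: x = R·λ, y = R·ln tan(π/4+φ/2), R = 6378137 m.
P1 (-32.7112°, -9.3770°) → (-1043842.865, -3857033.035) m.
P2 (-32.3011°, -9.6435°) → (-1073509.509, -3802899.901) m.
P3 (-32.9171°, -9.4031°) → (-1046748.304, -3884305.537) m.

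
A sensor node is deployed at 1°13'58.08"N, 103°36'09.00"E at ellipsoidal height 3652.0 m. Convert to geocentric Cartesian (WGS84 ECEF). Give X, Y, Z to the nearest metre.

X -1500553 m, Y 6201358 m, Z 136384 m

WGS84: a = 6378137 m, e² = 0.006694380; N(φ) = a/√(1−e²sin²φ) = 6378146.882 m.
X = (N+h)·cosφ·cosλ = -1500552.912 m; Y = (N+h)·cosφ·sinλ = 6201358.388 m; Z = (N(1−e²)+h)·sinφ = 136384.233 m.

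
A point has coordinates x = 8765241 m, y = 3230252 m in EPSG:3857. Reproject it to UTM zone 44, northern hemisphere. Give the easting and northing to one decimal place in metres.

E 277405.0 m, N 3082793.8 m

Web Mercator inverse (R = 6378137 m) → φ = 27.85140306°, λ = 78.73949959°.
UTM 44N forward: E = 277404.981 m, N = 3082793.801 m.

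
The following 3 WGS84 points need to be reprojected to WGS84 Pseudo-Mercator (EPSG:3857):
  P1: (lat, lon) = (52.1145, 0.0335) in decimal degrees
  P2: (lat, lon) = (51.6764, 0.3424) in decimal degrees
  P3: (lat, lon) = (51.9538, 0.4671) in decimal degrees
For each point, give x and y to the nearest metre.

P1: x 3729 m, y 6820855 m; P2: x 38116 m, y 6741825 m; P3: x 51997 m, y 6791776 m

Web Mercator: x = R·λ, y = R·ln tan(π/4+φ/2), R = 6378137 m.
P1 (52.1145°, 0.0335°) → (3729.203, 6820855.060) m.
P2 (51.6764°, 0.3424°) → (38115.794, 6741824.589) m.
P3 (51.9538°, 0.4671°) → (51997.334, 6791776.209) m.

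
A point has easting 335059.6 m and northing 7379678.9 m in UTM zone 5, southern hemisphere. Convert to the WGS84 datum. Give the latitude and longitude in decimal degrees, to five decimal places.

Zone 5S: λ₀ = -153°, k₀ = 0.9996, false easting 500000 m, false northing 10000000 m.
Meridian distance M = (N − FN)/k₀ = -2621369.6 m.
Inverse transverse Mercator on WGS84 gives φ = -23.68530025°, λ = -154.61760008°.

lat -23.68530°, lon -154.61760°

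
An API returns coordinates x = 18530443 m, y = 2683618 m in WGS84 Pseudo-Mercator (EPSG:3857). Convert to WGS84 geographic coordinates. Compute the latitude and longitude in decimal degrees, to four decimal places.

lat 23.4260°, lon 166.4618°

R = 6378137 m. λ = x/R = 166.46180168°.
φ = 2·arctan(exp(y/R)) − 90° = 2·arctan(1.52311) − 90° = 23.42599939°.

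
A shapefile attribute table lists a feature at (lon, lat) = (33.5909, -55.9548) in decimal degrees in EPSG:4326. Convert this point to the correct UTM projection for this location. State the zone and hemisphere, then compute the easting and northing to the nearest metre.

Longitude 33.5909° lies in the 6° band [30°, 36°), giving zone 36; latitude is south of the equator, so 36S.
Zone 36 central meridian λ₀ = 6×36 − 183 = 33°; Δλ = +0.5909°.
Transverse Mercator on WGS84 with k₀ = 0.9996 gives E = 536895.898 m, N = 3798793.384 m.

Zone 36S: E 536896 m, N 3798793 m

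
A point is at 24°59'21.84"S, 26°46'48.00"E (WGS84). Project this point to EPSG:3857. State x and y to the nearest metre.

x 2981136 m, y -2874443 m

Web Mercator is spherical with R = a = 6378137 m.
x = R·λ = 6378137 × 0.467399174 = 2981135.963 m.
y = R·ln tan(π/4 + φ/2) = 6378137 × -0.450671208 = -2874442.709 m.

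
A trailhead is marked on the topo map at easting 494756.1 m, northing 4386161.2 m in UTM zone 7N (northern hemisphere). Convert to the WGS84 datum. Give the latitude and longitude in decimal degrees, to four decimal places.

lat 39.6252°, lon -141.0611°

Zone 7N: λ₀ = -141°, k₀ = 0.9996, false easting 500000 m.
Meridian distance M = (N − FN)/k₀ = 4387916.4 m.
Inverse transverse Mercator on WGS84 gives φ = 39.62519985°, λ = -141.06110023°.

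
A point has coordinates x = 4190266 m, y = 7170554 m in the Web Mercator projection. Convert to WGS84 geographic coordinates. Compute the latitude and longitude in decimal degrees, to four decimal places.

R = 6378137 m. λ = x/R = 37.64179992°.
φ = 2·arctan(exp(y/R)) − 90° = 2·arctan(3.07788) − 90° = 54.00209990°.

lat 54.0021°, lon 37.6418°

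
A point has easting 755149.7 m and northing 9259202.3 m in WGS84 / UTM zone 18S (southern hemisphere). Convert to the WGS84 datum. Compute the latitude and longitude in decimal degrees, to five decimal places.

lat -6.69650°, lon -72.69200°

Zone 18S: λ₀ = -75°, k₀ = 0.9996, false easting 500000 m, false northing 10000000 m.
Meridian distance M = (N − FN)/k₀ = -741094.1 m.
Inverse transverse Mercator on WGS84 gives φ = -6.69649992°, λ = -72.69200010°.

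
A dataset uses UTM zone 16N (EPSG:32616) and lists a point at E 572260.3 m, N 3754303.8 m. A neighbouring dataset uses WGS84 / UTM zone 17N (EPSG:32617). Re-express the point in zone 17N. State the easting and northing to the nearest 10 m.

E 17440 m, N 3766310 m

UTM 16N → geographic: φ = 33.92669969°, λ = -86.21820045°.
UTM 17N (λ₀ = -81°) forward: E = 17443.894 m, N = 3766313.595 m.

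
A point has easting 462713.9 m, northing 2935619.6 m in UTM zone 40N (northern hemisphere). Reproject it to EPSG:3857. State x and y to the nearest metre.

x 6303544 m, y 3066205 m

Unproject from UTM 40N (λ₀ = 57°) → φ = 26.54069986°, λ = 56.62569988°.
Web Mercator (R = 6378137 m): x = 6303544.077 m, y = 3066204.528 m.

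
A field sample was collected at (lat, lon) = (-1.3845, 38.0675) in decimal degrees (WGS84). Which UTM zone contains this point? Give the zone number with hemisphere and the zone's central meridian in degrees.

UTM zone = ⌊(λ + 180)/6⌋ + 1; 38.0675° ∈ [36°, 42°) → zone 37.
Hemisphere: S (φ < 0).
Central meridian λ₀ = 6×37 − 183 = 39°.

Zone 37S, central meridian 39°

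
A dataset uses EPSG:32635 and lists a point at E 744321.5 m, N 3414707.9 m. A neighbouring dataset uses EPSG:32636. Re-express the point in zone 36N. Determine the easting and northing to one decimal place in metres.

E 170439.8 m, N 3416998.1 m

UTM 35N → geographic: φ = 30.84040042°, λ = 29.55459991°.
UTM 36N (λ₀ = 33°) forward: E = 170439.803 m, N = 3416998.080 m.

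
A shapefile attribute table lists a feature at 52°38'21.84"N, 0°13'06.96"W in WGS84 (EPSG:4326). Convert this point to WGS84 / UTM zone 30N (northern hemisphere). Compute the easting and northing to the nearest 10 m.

Zone 30 central meridian λ₀ = 6×30 − 183 = -3°; Δλ = +2.7814°.
Transverse Mercator on WGS84 with k₀ = 0.9996 gives E = 688192.791 m, N = 5835789.909 m.

E 688190 m, N 5835790 m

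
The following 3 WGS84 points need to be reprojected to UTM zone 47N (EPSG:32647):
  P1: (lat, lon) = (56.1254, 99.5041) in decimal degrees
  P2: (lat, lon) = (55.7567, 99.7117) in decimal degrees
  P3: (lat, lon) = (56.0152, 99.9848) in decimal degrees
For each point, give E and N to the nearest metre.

UTM zone 47N: λ₀ = 99°, k₀ = 0.9996.
P1 (56.1254°, 99.5041°) → (531337.586, 6220150.869) m.
P2 (55.7567°, 99.7117°) → (544665.200, 6179230.817) m.
P3 (56.0152°, 99.9848°) → (561394.583, 6208208.825) m.

P1: E 531338 m, N 6220151 m; P2: E 544665 m, N 6179231 m; P3: E 561395 m, N 6208209 m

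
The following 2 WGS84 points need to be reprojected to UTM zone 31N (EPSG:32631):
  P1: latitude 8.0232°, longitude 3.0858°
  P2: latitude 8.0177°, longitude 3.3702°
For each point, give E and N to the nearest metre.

P1: E 509455 m, N 886864 m; P2: E 540794 m, N 886273 m

UTM zone 31N: λ₀ = 3°, k₀ = 0.9996.
P1 (8.0232°, 3.0858°) → (509454.558, 886863.637) m.
P2 (8.0177°, 3.3702°) → (540794.252, 886272.997) m.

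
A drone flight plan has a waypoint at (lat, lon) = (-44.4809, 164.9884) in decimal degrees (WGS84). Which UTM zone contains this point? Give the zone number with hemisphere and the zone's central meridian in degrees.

UTM zone = ⌊(λ + 180)/6⌋ + 1; 164.9884° ∈ [162°, 168°) → zone 58.
Hemisphere: S (φ < 0).
Central meridian λ₀ = 6×58 − 183 = 165°.

Zone 58S, central meridian 165°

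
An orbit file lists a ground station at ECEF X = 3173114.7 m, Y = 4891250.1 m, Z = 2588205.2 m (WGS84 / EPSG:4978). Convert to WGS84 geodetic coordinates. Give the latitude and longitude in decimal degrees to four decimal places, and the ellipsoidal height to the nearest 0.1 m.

lat 24.0803°, lon 57.0272°, h 4410.0 m

λ = atan2(Y, X) = 57.02719988°; p = √(X²+Y²) = 5830350.3 m.
Bowring's method on WGS84 (a = 6378137 m, b = 6356752.314 m) gives φ = 24.08029966°, h = 4409.967 m.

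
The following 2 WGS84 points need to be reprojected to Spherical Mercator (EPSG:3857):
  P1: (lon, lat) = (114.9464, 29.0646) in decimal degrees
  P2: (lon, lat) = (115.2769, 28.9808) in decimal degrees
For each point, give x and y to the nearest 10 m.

P1: x 12795770 m, y 3383870 m; P2: x 12832570 m, y 3373200 m

Web Mercator: x = R·λ, y = R·ln tan(π/4+φ/2), R = 6378137 m.
P1 (29.0646°, 114.9464°) → (12795774.717, 3383870.740) m.
P2 (28.9808°, 115.2769°) → (12832565.808, 3373202.532) m.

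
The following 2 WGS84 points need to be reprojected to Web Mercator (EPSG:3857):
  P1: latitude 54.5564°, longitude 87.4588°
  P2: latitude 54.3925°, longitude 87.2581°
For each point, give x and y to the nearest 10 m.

Web Mercator: x = R·λ, y = R·ln tan(π/4+φ/2), R = 6378137 m.
P1 (54.5564°, 87.4588°) → (9735869.081, 7276244.044) m.
P2 (54.3925°, 87.2581°) → (9713527.260, 7244844.346) m.

P1: x 9735870 m, y 7276240 m; P2: x 9713530 m, y 7244840 m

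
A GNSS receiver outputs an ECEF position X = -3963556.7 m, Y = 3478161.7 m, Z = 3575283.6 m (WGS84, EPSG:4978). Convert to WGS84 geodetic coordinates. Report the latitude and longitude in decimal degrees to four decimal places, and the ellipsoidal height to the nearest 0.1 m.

λ = atan2(Y, X) = 138.73189947°; p = √(X²+Y²) = 5273271.3 m.
Bowring's method on WGS84 (a = 6378137 m, b = 6356752.314 m) gives φ = 34.31630018°, h = -347.672 m.

lat 34.3163°, lon 138.7319°, h -347.7 m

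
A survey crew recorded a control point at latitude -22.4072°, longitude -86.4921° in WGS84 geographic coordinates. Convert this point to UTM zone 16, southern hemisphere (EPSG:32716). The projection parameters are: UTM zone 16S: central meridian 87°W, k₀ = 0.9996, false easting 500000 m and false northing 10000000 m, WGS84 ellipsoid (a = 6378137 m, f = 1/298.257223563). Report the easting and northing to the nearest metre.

Zone 16 central meridian λ₀ = 6×16 − 183 = -87°; Δλ = +0.5079°.
Transverse Mercator on WGS84 with k₀ = 0.9996 gives E = 552275.368 m, N = 7522012.265 m.

E 552275 m, N 7522012 m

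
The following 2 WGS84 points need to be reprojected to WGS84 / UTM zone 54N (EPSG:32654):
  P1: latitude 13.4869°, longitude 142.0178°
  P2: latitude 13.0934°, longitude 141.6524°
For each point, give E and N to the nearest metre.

UTM zone 54N: λ₀ = 141°, k₀ = 0.9996.
P1 (13.4869°, 142.0178°) → (610157.691, 1491209.386) m.
P2 (13.0934°, 141.6524°) → (570721.976, 1447555.730) m.

P1: E 610158 m, N 1491209 m; P2: E 570722 m, N 1447556 m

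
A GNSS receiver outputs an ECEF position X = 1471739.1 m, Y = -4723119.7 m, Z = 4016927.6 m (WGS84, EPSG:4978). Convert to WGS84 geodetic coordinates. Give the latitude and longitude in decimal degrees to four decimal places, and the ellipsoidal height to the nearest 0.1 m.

λ = atan2(Y, X) = -72.69279998°; p = √(X²+Y²) = 4947107.8 m.
Bowring's method on WGS84 (a = 6378137 m, b = 6356752.314 m) gives φ = 39.26409946°, h = 2950.602 m.

lat 39.2641°, lon -72.6928°, h 2950.6 m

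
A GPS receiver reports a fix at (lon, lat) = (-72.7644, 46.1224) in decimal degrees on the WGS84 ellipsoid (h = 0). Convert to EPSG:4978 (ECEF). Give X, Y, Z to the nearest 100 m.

WGS84: a = 6378137 m, e² = 0.006694380; N(φ) = a/√(1−e²sin²φ) = 6389258.547 m.
X = (N+h)·cosφ·cosλ = 1312178.302 m; Y = (N+h)·cosφ·sinλ = -4229658.045 m; Z = (N(1−e²)+h)·sinφ = 4574687.954 m.

X 1312200 m, Y -4229700 m, Z 4574700 m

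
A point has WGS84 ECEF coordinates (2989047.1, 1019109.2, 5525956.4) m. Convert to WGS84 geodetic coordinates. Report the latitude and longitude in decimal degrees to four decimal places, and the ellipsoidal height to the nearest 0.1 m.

lat 60.4181°, lon 18.8267°, h 2685.2 m

λ = atan2(Y, X) = 18.82669981°; p = √(X²+Y²) = 3158003.5 m.
Bowring's method on WGS84 (a = 6378137 m, b = 6356752.314 m) gives φ = 60.41810023°, h = 2685.186 m.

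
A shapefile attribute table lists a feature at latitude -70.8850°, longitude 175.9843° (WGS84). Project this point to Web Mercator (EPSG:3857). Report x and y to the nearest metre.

x 19590483 m, y -11363065 m

Web Mercator is spherical with R = a = 6378137 m.
x = R·λ = 6378137 × 3.071505467 = 19590482.664 m.
y = R·ln tan(π/4 + φ/2) = 6378137 × -1.781564908 = -11363065.060 m.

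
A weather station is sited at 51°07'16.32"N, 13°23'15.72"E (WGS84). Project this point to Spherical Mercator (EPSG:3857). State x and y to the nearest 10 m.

Web Mercator is spherical with R = a = 6378137 m.
x = R·λ = 6378137 × 0.233659444 = 1490311.947 m.
y = R·ln tan(π/4 + φ/2) = 6378137 × 1.041489179 = 6642760.666 m.

x 1490310 m, y 6642760 m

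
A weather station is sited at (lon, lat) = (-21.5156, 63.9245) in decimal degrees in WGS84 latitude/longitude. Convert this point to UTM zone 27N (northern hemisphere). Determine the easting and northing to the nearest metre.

E 474713 m, N 7088703 m

Zone 27 central meridian λ₀ = 6×27 − 183 = -21°; Δλ = -0.5156°.
Transverse Mercator on WGS84 with k₀ = 0.9996 gives E = 474713.070 m, N = 7088703.232 m.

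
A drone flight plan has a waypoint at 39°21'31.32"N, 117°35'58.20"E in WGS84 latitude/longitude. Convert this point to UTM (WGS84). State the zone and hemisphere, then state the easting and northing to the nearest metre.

Zone 50N: E 551649 m, N 4356754 m

Longitude 117.5995° lies in the 6° band [114°, 120°), giving zone 50; latitude is north of the equator, so 50N.
Zone 50 central meridian λ₀ = 6×50 − 183 = 117°; Δλ = +0.5995°.
Transverse Mercator on WGS84 with k₀ = 0.9996 gives E = 551648.816 m, N = 4356754.498 m.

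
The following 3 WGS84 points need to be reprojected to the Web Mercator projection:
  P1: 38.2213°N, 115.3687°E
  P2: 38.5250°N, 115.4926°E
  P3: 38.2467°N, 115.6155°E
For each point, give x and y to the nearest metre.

Web Mercator: x = R·λ, y = R·ln tan(π/4+φ/2), R = 6378137 m.
P1 (38.2213°, 115.3687°) → (12842784.937, 4610735.423) m.
P2 (38.5250°, 115.4926°) → (12856577.422, 4653858.496) m.
P3 (38.2467°, 115.6155°) → (12870258.588, 4614335.107) m.

P1: x 12842785 m, y 4610735 m; P2: x 12856577 m, y 4653858 m; P3: x 12870259 m, y 4614335 m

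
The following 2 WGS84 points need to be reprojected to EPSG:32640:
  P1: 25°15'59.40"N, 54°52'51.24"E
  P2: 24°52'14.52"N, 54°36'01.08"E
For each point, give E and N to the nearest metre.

P1: E 286595 m, N 2796142 m; P2: E 257548 m, N 2752767 m

UTM zone 40N: λ₀ = 57°, k₀ = 0.9996.
P1 (25.2665°, 54.8809°) → (286594.645, 2796142.406) m.
P2 (24.8707°, 54.6003°) → (257548.037, 2752766.859) m.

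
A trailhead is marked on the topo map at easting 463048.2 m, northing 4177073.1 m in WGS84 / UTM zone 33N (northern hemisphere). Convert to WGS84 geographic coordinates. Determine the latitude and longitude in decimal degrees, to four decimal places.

Zone 33N: λ₀ = 15°, k₀ = 0.9996, false easting 500000 m.
Meridian distance M = (N − FN)/k₀ = 4178744.6 m.
Inverse transverse Mercator on WGS84 gives φ = 37.74020011°, λ = 14.58060008°.

lat 37.7402°, lon 14.5806°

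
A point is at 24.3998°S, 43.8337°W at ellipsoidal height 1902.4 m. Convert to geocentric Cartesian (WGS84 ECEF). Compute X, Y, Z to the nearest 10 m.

WGS84: a = 6378137 m, e² = 0.006694380; N(φ) = a/√(1−e²sin²φ) = 6381783.360 m.
X = (N+h)·cosφ·cosλ = 4193605.527 m; Y = (N+h)·cosφ·sinλ = -4026260.665 m; Z = (N(1−e²)+h)·sinφ = -2619460.027 m.

X 4193610 m, Y -4026260 m, Z -2619460 m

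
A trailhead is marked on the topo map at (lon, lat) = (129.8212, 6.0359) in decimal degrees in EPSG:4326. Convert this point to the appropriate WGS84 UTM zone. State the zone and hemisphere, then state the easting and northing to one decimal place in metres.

Longitude 129.8212° lies in the 6° band [126°, 132°), giving zone 52; latitude is north of the equator, so 52N.
Zone 52 central meridian λ₀ = 6×52 − 183 = 129°; Δλ = +0.8212°.
Transverse Mercator on WGS84 with k₀ = 0.9996 gives E = 590878.840 m, N = 667241.519 m.

Zone 52N: E 590878.8 m, N 667241.5 m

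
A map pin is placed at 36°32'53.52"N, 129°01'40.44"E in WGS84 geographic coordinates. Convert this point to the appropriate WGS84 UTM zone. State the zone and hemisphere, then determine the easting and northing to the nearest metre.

Longitude 129.0279° lies in the 6° band [126°, 132°), giving zone 52; latitude is north of the equator, so 52N.
Zone 52 central meridian λ₀ = 6×52 − 183 = 129°; Δλ = +0.0279°.
Transverse Mercator on WGS84 with k₀ = 0.9996 gives E = 502497.042 m, N = 4044754.999 m.

Zone 52N: E 502497 m, N 4044755 m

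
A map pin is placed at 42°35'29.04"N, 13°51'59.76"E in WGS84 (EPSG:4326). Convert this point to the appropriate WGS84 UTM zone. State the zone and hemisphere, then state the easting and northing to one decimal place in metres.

Longitude 13.8666° lies in the 6° band [12°, 18°), giving zone 33; latitude is north of the equator, so 33N.
Zone 33 central meridian λ₀ = 6×33 − 183 = 15°; Δλ = -1.1334°.
Transverse Mercator on WGS84 with k₀ = 0.9996 gives E = 407008.136 m, N = 4716064.592 m.

Zone 33N: E 407008.1 m, N 4716064.6 m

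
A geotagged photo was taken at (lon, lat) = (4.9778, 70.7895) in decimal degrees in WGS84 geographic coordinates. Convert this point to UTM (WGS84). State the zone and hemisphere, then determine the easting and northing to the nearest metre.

Longitude 4.9778° lies in the 6° band [0°, 6°), giving zone 31; latitude is north of the equator, so 31N.
Zone 31 central meridian λ₀ = 6×31 − 183 = 3°; Δλ = +1.9778°.
Transverse Mercator on WGS84 with k₀ = 0.9996 gives E = 572620.750 m, N = 7855103.769 m.

Zone 31N: E 572621 m, N 7855104 m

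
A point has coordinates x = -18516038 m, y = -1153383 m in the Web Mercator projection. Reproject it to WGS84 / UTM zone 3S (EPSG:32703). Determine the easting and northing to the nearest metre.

Web Mercator inverse (R = 6378137 m) → φ = -10.30500403°, λ = -166.33239937°.
UTM 3S forward: E = 354100.854 m, N = 8860561.367 m.

E 354101 m, N 8860561 m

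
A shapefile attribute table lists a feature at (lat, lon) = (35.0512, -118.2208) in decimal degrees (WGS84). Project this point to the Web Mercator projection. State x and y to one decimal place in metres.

Web Mercator is spherical with R = a = 6378137 m.
x = R·λ = 6378137 × -2.063342204 = -13160279.257 m.
y = R·ln tan(π/4 + φ/2) = 6378137 × 0.653927816 = 4170841.198 m.

x -13160279.3 m, y 4170841.2 m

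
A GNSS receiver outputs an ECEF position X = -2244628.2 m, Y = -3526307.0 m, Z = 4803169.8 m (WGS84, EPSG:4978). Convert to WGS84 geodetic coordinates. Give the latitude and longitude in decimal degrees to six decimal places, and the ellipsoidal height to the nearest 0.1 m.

lat 49.158100°, lon -122.478300°, h 1446.4 m

λ = atan2(Y, X) = -122.47830010°; p = √(X²+Y²) = 4180095.3 m.
Bowring's method on WGS84 (a = 6378137 m, b = 6356752.314 m) gives φ = 49.15809963°, h = 1446.422 m.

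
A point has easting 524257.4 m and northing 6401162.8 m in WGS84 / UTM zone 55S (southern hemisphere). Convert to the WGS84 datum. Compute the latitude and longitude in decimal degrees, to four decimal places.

Zone 55S: λ₀ = 147°, k₀ = 0.9996, false easting 500000 m, false northing 10000000 m.
Meridian distance M = (N − FN)/k₀ = -3600277.3 m.
Inverse transverse Mercator on WGS84 gives φ = -32.52660033°, λ = 147.25830024°.

lat -32.5266°, lon 147.2583°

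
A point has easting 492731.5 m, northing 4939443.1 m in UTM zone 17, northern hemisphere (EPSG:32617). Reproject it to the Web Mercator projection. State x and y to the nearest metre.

x -9027076 m, y 5560066 m

Unproject from UTM 17N (λ₀ = -81°) → φ = 44.60830024°, λ = -81.09159999°.
Web Mercator (R = 6378137 m): x = -9027075.618 m, y = 5560065.728 m.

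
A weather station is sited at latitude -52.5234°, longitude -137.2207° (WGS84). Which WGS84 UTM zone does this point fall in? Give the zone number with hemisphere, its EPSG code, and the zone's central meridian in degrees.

UTM zone = ⌊(λ + 180)/6⌋ + 1; -137.2207° ∈ [-138°, -132°) → zone 8.
Hemisphere: S (φ < 0).
Central meridian λ₀ = 6×8 − 183 = -135°.
EPSG code: 32708.

Zone 8S (EPSG:32708), central meridian -135°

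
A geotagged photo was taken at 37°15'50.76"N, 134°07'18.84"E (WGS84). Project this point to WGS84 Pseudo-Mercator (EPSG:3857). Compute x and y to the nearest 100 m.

Web Mercator is spherical with R = a = 6378137 m.
x = R·λ = 6378137 × 2.340868754 = 14930381.612 m.
y = R·ln tan(π/4 + φ/2) = 6378137 × 0.701769676 = 4475983.133 m.

x 14930400 m, y 4476000 m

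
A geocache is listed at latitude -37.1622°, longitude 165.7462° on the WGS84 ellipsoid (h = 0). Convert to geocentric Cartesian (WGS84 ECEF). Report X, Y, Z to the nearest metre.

WGS84: a = 6378137 m, e² = 0.006694380; N(φ) = a/√(1−e²sin²φ) = 6385941.594 m.
X = (N+h)·cosφ·cosλ = -4932468.329 m; Y = (N+h)·cosφ·sinλ = 1253035.612 m; Z = (N(1−e²)+h)·sinφ = -3831753.901 m.

X -4932468 m, Y 1253036 m, Z -3831754 m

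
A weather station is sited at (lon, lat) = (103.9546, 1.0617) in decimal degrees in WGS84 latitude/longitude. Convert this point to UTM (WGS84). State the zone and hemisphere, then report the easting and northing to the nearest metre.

Zone 48N: E 383686 m, N 117370 m

Longitude 103.9546° lies in the 6° band [102°, 108°), giving zone 48; latitude is north of the equator, so 48N.
Zone 48 central meridian λ₀ = 6×48 − 183 = 105°; Δλ = -1.0454°.
Transverse Mercator on WGS84 with k₀ = 0.9996 gives E = 383686.498 m, N = 117369.548 m.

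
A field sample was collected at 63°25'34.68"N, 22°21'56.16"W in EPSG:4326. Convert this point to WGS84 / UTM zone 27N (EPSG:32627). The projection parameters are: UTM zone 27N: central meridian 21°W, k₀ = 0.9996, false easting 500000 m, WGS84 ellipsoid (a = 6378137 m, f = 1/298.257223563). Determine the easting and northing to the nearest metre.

E 431843 m, N 7033814 m

Zone 27 central meridian λ₀ = 6×27 − 183 = -21°; Δλ = -1.3656°.
Transverse Mercator on WGS84 with k₀ = 0.9996 gives E = 431843.343 m, N = 7033814.226 m.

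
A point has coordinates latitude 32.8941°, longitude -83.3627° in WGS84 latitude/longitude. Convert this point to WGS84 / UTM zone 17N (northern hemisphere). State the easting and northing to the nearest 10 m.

E 279000 m, N 3642020 m

Zone 17 central meridian λ₀ = 6×17 − 183 = -81°; Δλ = -2.3627°.
Transverse Mercator on WGS84 with k₀ = 0.9996 gives E = 278997.227 m, N = 3642022.521 m.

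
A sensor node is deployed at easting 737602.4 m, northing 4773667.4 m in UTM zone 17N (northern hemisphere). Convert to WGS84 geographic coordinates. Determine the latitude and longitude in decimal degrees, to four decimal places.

Zone 17N: λ₀ = -81°, k₀ = 0.9996, false easting 500000 m.
Meridian distance M = (N − FN)/k₀ = 4775577.6 m.
Inverse transverse Mercator on WGS84 gives φ = 43.07849986°, λ = -78.08129993°.

lat 43.0785°, lon -78.0813°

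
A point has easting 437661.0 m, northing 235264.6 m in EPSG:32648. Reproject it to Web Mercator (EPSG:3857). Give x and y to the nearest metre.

Unproject from UTM 48N (λ₀ = 105°) → φ = 2.12840033°, λ = 104.43939995°.
Web Mercator (R = 6378137 m): x = 11626140.821 m, y = 236986.952 m.

x 11626141 m, y 236987 m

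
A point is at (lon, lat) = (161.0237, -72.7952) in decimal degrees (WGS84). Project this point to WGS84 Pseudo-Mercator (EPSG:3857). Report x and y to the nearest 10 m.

x 17925080 m, y -12045950 m

Web Mercator is spherical with R = a = 6378137 m.
x = R·λ = 6378137 × 2.810393739 = 17925076.290 m.
y = R·ln tan(π/4 + φ/2) = 6378137 × -1.888631929 = -12045953.188 m.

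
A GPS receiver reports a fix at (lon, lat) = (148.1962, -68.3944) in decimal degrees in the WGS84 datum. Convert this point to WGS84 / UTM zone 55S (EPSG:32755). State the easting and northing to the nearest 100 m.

E 549200 m, N 2412700 m

Zone 55 central meridian λ₀ = 6×55 − 183 = 147°; Δλ = +1.1962°.
Transverse Mercator on WGS84 with k₀ = 0.9996 gives E = 549151.918 m, N = 2412685.496 m.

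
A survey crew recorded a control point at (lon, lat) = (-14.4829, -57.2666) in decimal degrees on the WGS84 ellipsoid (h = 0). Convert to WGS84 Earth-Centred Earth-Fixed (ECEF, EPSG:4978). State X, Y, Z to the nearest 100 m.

X 3347200 m, Y -864600 m, Z -5342000 m

WGS84: a = 6378137 m, e² = 0.006694380; N(φ) = a/√(1−e²sin²φ) = 6393297.538 m.
X = (N+h)·cosφ·cosλ = 3347195.653 m; Y = (N+h)·cosφ·sinλ = -864577.947 m; Z = (N(1−e²)+h)·sinφ = -5342011.998 m.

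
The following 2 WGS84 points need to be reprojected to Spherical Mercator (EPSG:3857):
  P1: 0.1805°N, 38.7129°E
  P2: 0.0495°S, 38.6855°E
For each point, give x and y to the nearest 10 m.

Web Mercator: x = R·λ, y = R·ln tan(π/4+φ/2), R = 6378137 m.
P1 (0.1805°, 38.7129°) → (4309500.315, 20093.201) m.
P2 (-0.0495°, 38.6855°) → (4306450.161, -5510.315) m.

P1: x 4309500 m, y 20090 m; P2: x 4306450 m, y -5510 m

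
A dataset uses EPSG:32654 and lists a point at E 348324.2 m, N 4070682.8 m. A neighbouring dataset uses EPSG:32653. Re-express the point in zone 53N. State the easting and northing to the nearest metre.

UTM 54N → geographic: φ = 36.76979991°, λ = 139.30050022°.
UTM 53N (λ₀ = 135°) forward: E = 883894.926 m, N = 4077969.511 m.

E 883895 m, N 4077970 m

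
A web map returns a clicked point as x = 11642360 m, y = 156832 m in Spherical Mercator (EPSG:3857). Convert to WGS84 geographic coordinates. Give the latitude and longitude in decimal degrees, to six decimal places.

lat 1.408704°, lon 104.585099°

R = 6378137 m. λ = x/R = 104.58509931°.
φ = 2·arctan(exp(y/R)) − 90° = 2·arctan(1.02489) − 90° = 1.40870388°.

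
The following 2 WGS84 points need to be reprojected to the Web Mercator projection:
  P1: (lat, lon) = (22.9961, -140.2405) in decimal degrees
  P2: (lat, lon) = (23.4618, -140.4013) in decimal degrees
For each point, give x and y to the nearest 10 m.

P1: x -15611500 m, y 2631550 m; P2: x -15629400 m, y 2687960 m

Web Mercator: x = R·λ, y = R·ln tan(π/4+φ/2), R = 6378137 m.
P1 (22.9961°, -140.2405°) → (-15611501.049, 2631547.005) m.
P2 (23.4618°, -140.4013°) → (-15629401.223, 2687961.894) m.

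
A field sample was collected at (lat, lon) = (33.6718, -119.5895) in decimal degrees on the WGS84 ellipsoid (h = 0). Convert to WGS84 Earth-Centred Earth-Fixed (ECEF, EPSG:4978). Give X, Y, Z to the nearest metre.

X -2623727 m, Y -4620567 m, Z 3516208 m

WGS84: a = 6378137 m, e² = 0.006694380; N(φ) = a/√(1−e²sin²φ) = 6384709.736 m.
X = (N+h)·cosφ·cosλ = -2623727.470 m; Y = (N+h)·cosφ·sinλ = -4620566.997 m; Z = (N(1−e²)+h)·sinφ = 3516208.345 m.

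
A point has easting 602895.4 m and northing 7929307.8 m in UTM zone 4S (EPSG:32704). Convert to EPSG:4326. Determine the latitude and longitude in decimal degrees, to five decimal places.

lat -18.72510°, lon -158.02400°

Zone 4S: λ₀ = -159°, k₀ = 0.9996, false easting 500000 m, false northing 10000000 m.
Meridian distance M = (N − FN)/k₀ = -2071520.8 m.
Inverse transverse Mercator on WGS84 gives φ = -18.72510013°, λ = -158.02399984°.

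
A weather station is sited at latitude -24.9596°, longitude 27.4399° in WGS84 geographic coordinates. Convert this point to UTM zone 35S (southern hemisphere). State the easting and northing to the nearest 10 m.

E 544400 m, N 7239450 m

Zone 35 central meridian λ₀ = 6×35 − 183 = 27°; Δλ = +0.4399°.
Transverse Mercator on WGS84 with k₀ = 0.9996 gives E = 544404.969 m, N = 7239453.742 m.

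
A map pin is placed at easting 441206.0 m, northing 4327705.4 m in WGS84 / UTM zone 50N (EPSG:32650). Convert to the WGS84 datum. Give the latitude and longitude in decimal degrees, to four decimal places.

Zone 50N: λ₀ = 117°, k₀ = 0.9996, false easting 500000 m.
Meridian distance M = (N − FN)/k₀ = 4329437.2 m.
Inverse transverse Mercator on WGS84 gives φ = 39.09650023°, λ = 116.32009958°.

lat 39.0965°, lon 116.3201°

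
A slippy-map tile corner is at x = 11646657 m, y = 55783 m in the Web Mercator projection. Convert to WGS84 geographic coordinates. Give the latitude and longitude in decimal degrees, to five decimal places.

R = 6378137 m. λ = x/R = 104.62369992°.
φ = 2·arctan(exp(y/R)) − 90° = 2·arctan(1.00878) − 90° = 0.50110083°.

lat 0.50110°, lon 104.62370°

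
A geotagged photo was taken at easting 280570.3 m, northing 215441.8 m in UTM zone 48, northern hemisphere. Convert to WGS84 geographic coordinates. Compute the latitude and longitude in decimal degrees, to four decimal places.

Zone 48N: λ₀ = 105°, k₀ = 0.9996, false easting 500000 m.
Meridian distance M = (N − FN)/k₀ = 215528.0 m.
Inverse transverse Mercator on WGS84 gives φ = 1.94799993°, λ = 103.02729963°.

lat 1.9480°, lon 103.0273°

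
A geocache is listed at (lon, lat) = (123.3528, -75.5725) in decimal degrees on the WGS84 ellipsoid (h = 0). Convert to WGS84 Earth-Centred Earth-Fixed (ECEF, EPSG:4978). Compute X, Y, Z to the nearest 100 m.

WGS84: a = 6378137 m, e² = 0.006694380; N(φ) = a/√(1−e²sin²φ) = 6398255.330 m.
X = (N+h)·cosφ·cosλ = -876455.328 m; Y = (N+h)·cosφ·sinλ = 1331599.931 m; Z = (N(1−e²)+h)·sinφ = -6154996.370 m.

X -876500 m, Y 1331600 m, Z -6155000 m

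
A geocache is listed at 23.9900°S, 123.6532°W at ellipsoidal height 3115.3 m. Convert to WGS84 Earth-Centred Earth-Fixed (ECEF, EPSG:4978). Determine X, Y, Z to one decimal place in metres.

X -3232577.8 m, Y -4855633.3 m, Z -2578538.2 m

WGS84: a = 6378137 m, e² = 0.006694380; N(φ) = a/√(1−e²sin²φ) = 6381669.001 m.
X = (N+h)·cosφ·cosλ = -3232577.777 m; Y = (N+h)·cosφ·sinλ = -4855633.307 m; Z = (N(1−e²)+h)·sinφ = -2578538.167 m.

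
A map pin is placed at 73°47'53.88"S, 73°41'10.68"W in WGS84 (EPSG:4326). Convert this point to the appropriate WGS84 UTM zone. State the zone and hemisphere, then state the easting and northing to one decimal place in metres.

Zone 18S: E 540911.1 m, N 1810013.7 m

Longitude -73.6863° lies in the 6° band [-78°, -72°), giving zone 18; latitude is south of the equator, so 18S.
Zone 18 central meridian λ₀ = 6×18 − 183 = -75°; Δλ = +1.3137°.
Transverse Mercator on WGS84 with k₀ = 0.9996 gives E = 540911.075 m, N = 1810013.664 m.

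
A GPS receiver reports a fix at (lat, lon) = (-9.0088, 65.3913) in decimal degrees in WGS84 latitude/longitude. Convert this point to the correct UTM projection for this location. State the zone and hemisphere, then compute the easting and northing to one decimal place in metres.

Zone 41S: E 762904.0 m, N 9003315.5 m

Longitude 65.3913° lies in the 6° band [60°, 66°), giving zone 41; latitude is south of the equator, so 41S.
Zone 41 central meridian λ₀ = 6×41 − 183 = 63°; Δλ = +2.3913°.
Transverse Mercator on WGS84 with k₀ = 0.9996 gives E = 762904.043 m, N = 9003315.468 m.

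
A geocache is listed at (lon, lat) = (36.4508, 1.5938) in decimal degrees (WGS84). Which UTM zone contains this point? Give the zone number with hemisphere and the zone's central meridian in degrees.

Zone 37N, central meridian 39°

UTM zone = ⌊(λ + 180)/6⌋ + 1; 36.4508° ∈ [36°, 42°) → zone 37.
Hemisphere: N (φ ≥ 0).
Central meridian λ₀ = 6×37 − 183 = 39°.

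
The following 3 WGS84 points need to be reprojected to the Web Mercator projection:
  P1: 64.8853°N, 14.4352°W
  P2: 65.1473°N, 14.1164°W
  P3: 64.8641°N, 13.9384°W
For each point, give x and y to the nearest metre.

P1: x -1606919 m, y 9578224 m; P2: x -1571430 m, y 9647278 m; P3: x -1551616 m, y 9572666 m

Web Mercator: x = R·λ, y = R·ln tan(π/4+φ/2), R = 6378137 m.
P1 (64.8853°, -14.4352°) → (-1606919.113, 9578223.677) m.
P2 (65.1473°, -14.1164°) → (-1571430.460, 9647278.365) m.
P3 (64.8641°, -13.9384°) → (-1551615.590, 9572665.558) m.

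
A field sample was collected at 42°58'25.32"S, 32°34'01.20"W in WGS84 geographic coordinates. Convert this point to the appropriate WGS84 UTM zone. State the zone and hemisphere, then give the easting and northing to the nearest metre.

Longitude -32.5670° lies in the 6° band [-36°, -30°), giving zone 25; latitude is south of the equator, so 25S.
Zone 25 central meridian λ₀ = 6×25 − 183 = -33°; Δλ = +0.4330°.
Transverse Mercator on WGS84 with k₀ = 0.9996 gives E = 535308.190 m, N = 5242014.821 m.

Zone 25S: E 535308 m, N 5242015 m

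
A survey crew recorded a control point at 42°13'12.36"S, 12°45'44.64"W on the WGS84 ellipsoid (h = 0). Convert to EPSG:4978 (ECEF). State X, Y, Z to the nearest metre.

X 4613734 m, Y -1045031 m, Z -4263741 m

WGS84: a = 6378137 m, e² = 0.006694380; N(φ) = a/√(1−e²sin²φ) = 6387799.143 m.
X = (N+h)·cosφ·cosλ = 4613733.597 m; Y = (N+h)·cosφ·sinλ = -1045031.012 m; Z = (N(1−e²)+h)·sinφ = -4263740.552 m.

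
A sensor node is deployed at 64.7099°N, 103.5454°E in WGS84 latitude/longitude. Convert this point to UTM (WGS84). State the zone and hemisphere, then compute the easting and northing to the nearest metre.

Longitude 103.5454° lies in the 6° band [102°, 108°), giving zone 48; latitude is north of the equator, so 48N.
Zone 48 central meridian λ₀ = 6×48 − 183 = 105°; Δλ = -1.4546°.
Transverse Mercator on WGS84 with k₀ = 0.9996 gives E = 430667.642 m, N = 7176919.945 m.

Zone 48N: E 430668 m, N 7176920 m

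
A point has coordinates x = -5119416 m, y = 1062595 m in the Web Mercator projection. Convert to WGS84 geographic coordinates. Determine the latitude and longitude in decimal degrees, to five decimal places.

lat 9.50160°, lon -45.98850°

R = 6378137 m. λ = x/R = -45.98849639°.
φ = 2·arctan(exp(y/R)) − 90° = 2·arctan(1.18128) − 90° = 9.50160089°.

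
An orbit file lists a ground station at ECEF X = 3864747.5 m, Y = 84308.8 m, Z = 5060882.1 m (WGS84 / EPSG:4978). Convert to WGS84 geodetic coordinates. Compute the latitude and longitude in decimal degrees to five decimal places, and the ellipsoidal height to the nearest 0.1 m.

λ = atan2(Y, X) = 1.24969933°; p = √(X²+Y²) = 3865667.0 m.
Bowring's method on WGS84 (a = 6378137 m, b = 6356752.314 m) gives φ = 52.81160004°, h = 3745.364 m.

lat 52.81160°, lon 1.24970°, h 3745.4 m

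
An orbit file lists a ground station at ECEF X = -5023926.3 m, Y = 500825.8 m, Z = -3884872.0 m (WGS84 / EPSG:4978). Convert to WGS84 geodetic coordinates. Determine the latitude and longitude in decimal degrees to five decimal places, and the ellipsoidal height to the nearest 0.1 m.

λ = atan2(Y, X) = 174.30709953°; p = √(X²+Y²) = 5048827.8 m.
Bowring's method on WGS84 (a = 6378137 m, b = 6356752.314 m) gives φ = -37.76300013°, h = 311.201 m.

lat -37.76300°, lon 174.30710°, h 311.2 m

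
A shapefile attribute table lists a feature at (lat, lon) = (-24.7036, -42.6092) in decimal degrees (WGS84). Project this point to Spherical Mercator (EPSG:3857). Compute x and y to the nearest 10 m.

Web Mercator is spherical with R = a = 6378137 m.
x = R·λ = 6378137 × -0.743670832 = -4743234.447 m.
y = R·ln tan(π/4 + φ/2) = 6378137 × -0.445174232 = -2839382.241 m.

x -4743230 m, y -2839380 m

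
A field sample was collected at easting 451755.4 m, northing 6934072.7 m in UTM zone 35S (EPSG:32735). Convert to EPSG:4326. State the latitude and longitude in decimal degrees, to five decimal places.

Zone 35S: λ₀ = 27°, k₀ = 0.9996, false easting 500000 m, false northing 10000000 m.
Meridian distance M = (N − FN)/k₀ = -3067154.2 m.
Inverse transverse Mercator on WGS84 gives φ = -27.71679970°, λ = 26.51059992°.

lat -27.71680°, lon 26.51060°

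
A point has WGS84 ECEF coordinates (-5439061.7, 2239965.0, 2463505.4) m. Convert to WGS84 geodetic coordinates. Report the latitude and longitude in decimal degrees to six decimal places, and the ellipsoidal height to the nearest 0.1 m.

lat 22.861500°, lon 157.616700°, h 2347.3 m

λ = atan2(Y, X) = 157.61670033°; p = √(X²+Y²) = 5882247.5 m.
Bowring's method on WGS84 (a = 6378137 m, b = 6356752.314 m) gives φ = 22.86149977°, h = 2347.319 m.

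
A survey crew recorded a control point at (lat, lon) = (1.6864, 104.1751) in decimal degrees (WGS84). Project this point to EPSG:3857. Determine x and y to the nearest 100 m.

Web Mercator is spherical with R = a = 6378137 m.
x = R·λ = 6378137 × 1.818198494 = 11596719.085 m.
y = R·ln tan(π/4 + φ/2) = 6378137 × 0.029437483 = 187756.301 m.

x 11596700 m, y 187800 m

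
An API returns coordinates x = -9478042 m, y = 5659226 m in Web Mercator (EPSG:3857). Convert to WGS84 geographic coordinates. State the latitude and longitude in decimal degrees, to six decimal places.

lat 45.239000°, lon -85.142700°

R = 6378137 m. λ = x/R = -85.14269992°.
φ = 2·arctan(exp(y/R)) − 90° = 2·arctan(2.42853) − 90° = 45.23900033°.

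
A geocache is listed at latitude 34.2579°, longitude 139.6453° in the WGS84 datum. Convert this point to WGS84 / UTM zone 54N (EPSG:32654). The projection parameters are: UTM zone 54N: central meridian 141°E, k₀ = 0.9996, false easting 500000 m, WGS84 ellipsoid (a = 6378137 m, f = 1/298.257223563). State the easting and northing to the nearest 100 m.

E 375300 m, N 3791600 m

Zone 54 central meridian λ₀ = 6×54 − 183 = 141°; Δλ = -1.3547°.
Transverse Mercator on WGS84 with k₀ = 0.9996 gives E = 375271.444 m, N = 3791582.158 m.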